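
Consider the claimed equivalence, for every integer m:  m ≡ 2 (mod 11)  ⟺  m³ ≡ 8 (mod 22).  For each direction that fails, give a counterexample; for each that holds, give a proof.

Not equivalent: only (⇐) holds.

(⇒) This fails: take m = 13. Then 13 ≡ 2 (mod 11), but 13³ = 2197 ≡ 19 (mod 22), not 8.

(⇐) Conversely, the residues r modulo 22 with r³ ≡ 8 (mod 22) are exactly {2}, and each is ≡ 2 (mod 11).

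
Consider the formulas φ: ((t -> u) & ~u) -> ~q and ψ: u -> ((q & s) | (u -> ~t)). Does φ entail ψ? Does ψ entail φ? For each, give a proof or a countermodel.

(⟹) This fails. Under s = F, t = T, u = T, q = F, the left side is true but the right side is false.

(⟸) This fails. Under s = F, t = F, u = F, q = T, the left side is false but the right side is true.

(⇒) fails and (⇐) fails.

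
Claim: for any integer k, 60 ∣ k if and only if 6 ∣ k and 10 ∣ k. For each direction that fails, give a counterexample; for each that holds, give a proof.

[⇒] If 60 ∣ k, write k = 60q. Since 60 = 10·6, k = 6·(10q), so 6 ∣ k; and since 60 = 6·10, k = 10·(6q), so 10 ∣ k.

[⇐] This fails: take k = 30. Both 6 ∣ 30 and 10 ∣ 30, yet 30 is not a multiple of 60 (since 30 = 0·60 + 30), so 60 ∤ 30.

Not equivalent: only (⇒) holds.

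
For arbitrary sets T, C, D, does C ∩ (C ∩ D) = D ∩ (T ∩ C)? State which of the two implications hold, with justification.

(⊇) Let x ∈ D ∩ (T ∩ C). Then x ∈ T ∩ C ∩ D, from which x ∈ C ∩ (C ∩ D).

(⊆) This inclusion fails. Take T = ∅, C = {1}, D = {1}; then 1 ∈ C ∩ (C ∩ D) but 1 ∉ D ∩ (T ∩ C).

(⊆) fails; (⊇) holds.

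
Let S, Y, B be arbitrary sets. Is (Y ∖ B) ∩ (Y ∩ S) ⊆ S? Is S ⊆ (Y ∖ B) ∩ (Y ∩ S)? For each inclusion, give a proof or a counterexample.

Forward inclusion. Let x ∈ (Y ∖ B) ∩ (Y ∩ S). Then x ∈ S ∩ Y and x ∉ B, from which x ∈ S.

Reverse inclusion. This inclusion fails. Take S = {1}, Y = ∅, B = ∅; then 1 ∈ S but 1 ∉ (Y ∖ B) ∩ (Y ∩ S).

The sets are not equal: only the forward inclusion holds.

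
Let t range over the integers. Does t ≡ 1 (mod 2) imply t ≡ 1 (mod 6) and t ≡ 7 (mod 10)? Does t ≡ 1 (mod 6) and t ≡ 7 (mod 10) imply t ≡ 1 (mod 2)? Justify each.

[⇒] This fails: t = 1 gives 1 ≡ 1 (mod 2) but 1 ≡ 1 (mod 10), so the conjunction on the right does not hold.

[⇐] Conversely, if t ≡ 1 (mod 6) and t ≡ 7 (mod 10), then by the Chinese remainder theorem t ≡ 7 (mod 30). Since 7 ≡ 1 (mod 2) and 2 ∣ 30, we get t ≡ 1 (mod 2).

(⇒) fails; (⇐) holds.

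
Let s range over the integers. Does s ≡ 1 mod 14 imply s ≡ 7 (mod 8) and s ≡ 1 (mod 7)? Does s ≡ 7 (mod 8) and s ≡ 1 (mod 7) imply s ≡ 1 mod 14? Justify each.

[⇒] This fails: s = 1 gives 1 ≡ 1 (mod 14) but 1 ≡ 1 (mod 8), so the conjunction on the right does not hold.

[⇐] Conversely, if s ≡ 7 (mod 8) and s ≡ 1 (mod 7), then by the Chinese remainder theorem s ≡ 15 (mod 56). Since 15 ≡ 1 (mod 14) and 14 ∣ 56, we get s ≡ 1 (mod 14).

Only the converse holds.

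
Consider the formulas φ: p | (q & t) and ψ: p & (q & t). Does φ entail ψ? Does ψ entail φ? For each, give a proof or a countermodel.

Not equivalent: only (⇐) holds.

(⇒) This fails. Under t = T, q = T, p = F, the left side is true but the right side is false.

(⇐) Assume the antecedent. If t is true, the antecedent forces (t = T, q = T, p = T), and p | (q & t) holds there. If t is false, the antecedent cannot hold. Either way p | (q & t) holds.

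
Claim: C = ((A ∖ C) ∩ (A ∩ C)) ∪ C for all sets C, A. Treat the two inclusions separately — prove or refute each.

Both inclusions hold; the sets are equal.

(⊇) Let x ∈ ((A ∖ C) ∩ (A ∩ C)) ∪ C. Then either x ∈ C and x ∉ A; or x ∈ C ∩ A. In each case x ∈ C, so ((A ∖ C) ∩ (A ∩ C)) ∪ C ⊆ C.

(⊆) Let x ∈ C. Then either x ∈ C and x ∉ A; or x ∈ C ∩ A. In each case x ∈ ((A ∖ C) ∩ (A ∩ C)) ∪ C, so C ⊆ ((A ∖ C) ∩ (A ∩ C)) ∪ C.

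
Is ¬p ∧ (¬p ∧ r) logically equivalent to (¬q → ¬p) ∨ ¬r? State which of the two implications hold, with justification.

Not equivalent: only (⇒) holds.

(→) Assume the antecedent. If p is true, the antecedent cannot hold. If p is false, (¬q → ¬p) ∨ ¬r reduces to true regardless of the other variables. Either way (¬q → ¬p) ∨ ¬r holds.

(←) This fails. Under p = F, q = F, r = F, the left side is false but the right side is true.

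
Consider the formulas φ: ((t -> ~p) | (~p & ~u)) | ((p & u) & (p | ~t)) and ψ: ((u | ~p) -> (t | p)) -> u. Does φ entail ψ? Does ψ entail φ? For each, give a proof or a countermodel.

(⟸) Assume the antecedent. If t is true, the antecedent forces (t = T, p = F, u = T) or (t = T, p = T, u = T), and the consequent holds there. If t is false, the consequent reduces to true regardless of the other variables. Either way the consequent holds.

(⟹) This fails. Under t = T, p = F, u = F, the left side is true but the right side is false.

Only the converse holds.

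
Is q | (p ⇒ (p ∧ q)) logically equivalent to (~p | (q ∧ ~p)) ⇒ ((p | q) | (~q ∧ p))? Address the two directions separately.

(⇒) fails and (⇐) fails.

Forward direction. This fails. Under q = F, p = F, the left side is true but the right side is false.

Converse. This fails. Under q = F, p = T, the left side is false but the right side is true.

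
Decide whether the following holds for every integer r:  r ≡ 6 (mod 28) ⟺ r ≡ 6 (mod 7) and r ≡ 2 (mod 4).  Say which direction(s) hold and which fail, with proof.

[⇒] Suppose r ≡ 6 (mod 28); write r = 28j + 6. Since 7 ∣ 28, reducing mod 7 gives r ≡ 6 (mod 7); since 4 ∣ 28, reducing mod 4 gives r ≡ 6 ≡ 2 (mod 4).

[⇐] Conversely, if r ≡ 6 (mod 7) and r ≡ 2 (mod 4), then by the Chinese remainder theorem r ≡ 6 (mod 28). This is exactly r ≡ 6 (mod 28).

The biconditional holds.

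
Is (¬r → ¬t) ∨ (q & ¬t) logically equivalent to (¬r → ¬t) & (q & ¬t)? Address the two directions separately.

Only the converse holds.

(⇒) This fails. Under q = F, t = F, r = F, the left side is true but the right side is false.

(⇐) Assume the antecedent. If q is true, the antecedent forces (q = T, t = F, r = F) or (q = T, t = F, r = T), and (¬r → ¬t) ∨ (q & ¬t) holds there. If q is false, the antecedent cannot hold. Either way (¬r → ¬t) ∨ (q & ¬t) holds.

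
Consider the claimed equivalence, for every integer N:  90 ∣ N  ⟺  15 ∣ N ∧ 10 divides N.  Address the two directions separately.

Not equivalent: only (⇒) holds.

[⇒] If 90 ∣ N, write N = 90q. Since 90 = 6·15, N = 15·(6q), so 15 ∣ N; and since 90 = 9·10, N = 10·(9q), so 10 ∣ N.

[⇐] This fails: take N = 30. Both 15 ∣ 30 and 10 ∣ 30, yet 30 is not a multiple of 90 (since 30 = 0·90 + 30), so 90 ∤ 30.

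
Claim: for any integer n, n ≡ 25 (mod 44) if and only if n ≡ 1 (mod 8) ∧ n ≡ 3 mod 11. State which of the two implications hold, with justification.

Only the converse holds.

(←) If n ≡ 1 (mod 8) and n ≡ 3 (mod 11), then by the Chinese remainder theorem n ≡ 25 (mod 88). Since 25 ≡ 25 (mod 44) and 44 ∣ 88, we get n ≡ 25 (mod 44).

(→) This fails: n = 69 gives 69 ≡ 25 (mod 44) but 69 ≡ 5 (mod 8), so the conjunction on the right does not hold.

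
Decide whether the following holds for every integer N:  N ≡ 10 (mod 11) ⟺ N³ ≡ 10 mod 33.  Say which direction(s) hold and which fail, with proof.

(⟹) This fails: take N = 21. Then 21 ≡ 10 (mod 11), but 21³ = 9261 ≡ 21 (mod 33), not 10.

(⟸) Conversely, the residues r modulo 33 with r³ ≡ 10 (mod 33) are exactly {10}, and each is ≡ 10 (mod 11).

Only the reverse direction holds.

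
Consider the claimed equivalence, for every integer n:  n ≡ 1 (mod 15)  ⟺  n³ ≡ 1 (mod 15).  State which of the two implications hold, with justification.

(⟹) Suppose n ≡ 1 (mod 15). Write n = 15j + 1. Then (15j + 1)³ = 3375j³ + 675j² + 45j + 1 = 15(225j³ + 45j² + 3j) + 1, so n³ ≡ 1 (mod 15).

(⟸) Conversely, suppose n³ ≡ 1 (mod 15). The only residue r in {0, …, 14} with r³ ≡ 1 (mod 15) is r = 1, so n ≡ 1 (mod 15).

Both directions hold; the statement is true.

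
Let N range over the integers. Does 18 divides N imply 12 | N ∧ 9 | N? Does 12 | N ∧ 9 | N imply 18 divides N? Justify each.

Forward direction. This fails: take N = 18. Certainly 18 ∣ 18, but 12 ∤ 18.

Converse. Suppose 12 ∣ N and 9 ∣ N. Any common multiple of 12 and 9 is a multiple of their lcm; here lcm(12, 9) = 12·9/gcd(12, 9) = 108/3 = 36, so 36 ∣ N. Since 18 ∣ 36, it follows that 18 ∣ N.

(⇒) fails; (⇐) holds.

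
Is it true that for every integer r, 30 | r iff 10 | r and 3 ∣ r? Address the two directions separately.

Both directions hold.

(→) If 30 ∣ r, write r = 30q. Since 30 = 3·10, r = 10·(3q), so 10 ∣ r; and since 30 = 10·3, r = 3·(10q), so 3 ∣ r.

(←) Suppose 10 ∣ r and 3 ∣ r. Any common multiple of 10 and 3 is a multiple of their lcm; here gcd(10, 3) = 1, so lcm(10, 3) = 10·3 = 30, so 30 ∣ r.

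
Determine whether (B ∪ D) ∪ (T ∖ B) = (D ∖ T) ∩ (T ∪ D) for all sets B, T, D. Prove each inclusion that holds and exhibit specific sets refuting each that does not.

Forward inclusion. This inclusion fails. Take B = {1}, T = ∅, D = ∅; then 1 ∈ (B ∪ D) ∪ (T ∖ B) but 1 ∉ (D ∖ T) ∩ (T ∪ D).

Reverse inclusion. Let x ∈ (D ∖ T) ∩ (T ∪ D). Then either x ∈ D and x ∉ B, T; or x ∈ B ∩ D and x ∉ T. In each case x ∈ (B ∪ D) ∪ (T ∖ B), so (D ∖ T) ∩ (T ∪ D) ⊆ (B ∪ D) ∪ (T ∖ B).

(⊆) fails; (⊇) holds.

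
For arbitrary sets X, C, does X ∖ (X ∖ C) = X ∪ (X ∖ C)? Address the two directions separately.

Only the forward inclusion holds.

(⟸) This inclusion fails. Take X = {1}, C = ∅; then 1 ∈ X ∪ (X ∖ C) but 1 ∉ X ∖ (X ∖ C).

(⟹) Let x ∈ X ∖ (X ∖ C). Then x ∈ X ∩ C, from which x ∈ X ∪ (X ∖ C).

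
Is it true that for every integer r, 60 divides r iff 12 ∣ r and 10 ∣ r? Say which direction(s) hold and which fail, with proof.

The biconditional holds.

(⟹) If 60 ∣ r, write r = 60q. Since 60 = 5·12, r = 12·(5q), so 12 ∣ r; and since 60 = 6·10, r = 10·(6q), so 10 ∣ r.

(⟸) Suppose 12 ∣ r and 10 ∣ r. Any common multiple of 12 and 10 is a multiple of their lcm; here lcm(12, 10) = 12·10/gcd(12, 10) = 120/2 = 60, so 60 ∣ r.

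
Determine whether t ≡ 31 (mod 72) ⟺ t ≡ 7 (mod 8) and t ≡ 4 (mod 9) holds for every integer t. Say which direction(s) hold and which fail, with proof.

(→) Suppose t ≡ 31 (mod 72); write t = 72j + 31. Since 8 ∣ 72, reducing mod 8 gives t ≡ 31 ≡ 7 (mod 8); since 9 ∣ 72, reducing mod 9 gives t ≡ 31 ≡ 4 (mod 9).

(←) Conversely, if t ≡ 7 (mod 8) and t ≡ 4 (mod 9), then by the Chinese remainder theorem t ≡ 31 (mod 72). This is exactly t ≡ 31 (mod 72).

The biconditional holds.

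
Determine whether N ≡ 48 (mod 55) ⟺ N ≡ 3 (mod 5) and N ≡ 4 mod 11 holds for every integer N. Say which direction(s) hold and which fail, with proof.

(⟹) Suppose N ≡ 48 (mod 55); write N = 55j + 48. Since 5 ∣ 55, reducing mod 5 gives N ≡ 48 ≡ 3 (mod 5); since 11 ∣ 55, reducing mod 11 gives N ≡ 48 ≡ 4 (mod 11).

(⟸) Conversely, if N ≡ 3 (mod 5) and N ≡ 4 (mod 11), then by the Chinese remainder theorem N ≡ 48 (mod 55). This is exactly N ≡ 48 (mod 55).

Both directions hold.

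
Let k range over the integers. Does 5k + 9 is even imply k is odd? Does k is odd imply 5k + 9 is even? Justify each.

The biconditional holds.

(←) Suppose k is odd; write k = 2j + 1. Then 5k + 9 = 5·(2j + 1) + 9 = 2·5j + 14, which is even.

(→) Suppose 5k + 9 is even. Since 5 is odd, 5k and k have the same parity, so 5k + 9 ≡ k + 9 (mod 2). As 9 is odd, 5k + 9 is even exactly when k is odd. Thus k is odd.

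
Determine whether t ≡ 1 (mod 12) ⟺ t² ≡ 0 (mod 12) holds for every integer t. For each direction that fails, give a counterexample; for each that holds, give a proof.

Both directions fail.

(⟹) This fails: take t = 1. Then 1 ≡ 1 (mod 12), but 1² = 1 ≡ 1 (mod 12), not 0.

(⟸) This fails: take t = 0. Then 0² = 0 ≡ 0 (mod 12), yet 0 ≡ 0 (mod 12), not 1.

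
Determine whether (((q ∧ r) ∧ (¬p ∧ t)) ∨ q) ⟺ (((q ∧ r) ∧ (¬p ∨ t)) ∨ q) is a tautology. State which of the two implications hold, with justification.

Both directions hold.

Converse. Assume the antecedent. If q is true, ((q ∧ r) ∧ (¬p ∧ t)) ∨ q reduces to true regardless of the other variables. If q is false, the antecedent cannot hold. Either way ((q ∧ r) ∧ (¬p ∧ t)) ∨ q holds.

Forward direction. Assume the antecedent. If q is true, ((q ∧ r) ∧ (¬p ∨ t)) ∨ q reduces to true regardless of the other variables. If q is false, the antecedent cannot hold. Either way ((q ∧ r) ∧ (¬p ∨ t)) ∨ q holds.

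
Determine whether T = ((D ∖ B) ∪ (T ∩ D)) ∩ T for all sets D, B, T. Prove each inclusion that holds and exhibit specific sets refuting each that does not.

The sets are not equal: only the reverse inclusion holds.

Reverse inclusion. Let x ∈ ((D ∖ B) ∪ (T ∩ D)) ∩ T. Then either x ∈ D ∩ T and x ∉ B; or x ∈ D ∩ B ∩ T. In each case x ∈ T, so ((D ∖ B) ∪ (T ∩ D)) ∩ T ⊆ T.

Forward inclusion. This inclusion fails. Take D = ∅, B = ∅, T = {1}; then 1 ∈ T but 1 ∉ ((D ∖ B) ∪ (T ∩ D)) ∩ T.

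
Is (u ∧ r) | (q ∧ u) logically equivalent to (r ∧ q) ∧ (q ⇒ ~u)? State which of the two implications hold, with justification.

(⇒) This fails. Under q = T, r = F, u = T, the left side is true but the right side is false.

(⇐) This fails. Under q = T, r = T, u = F, the left side is false but the right side is true.

Neither implication holds.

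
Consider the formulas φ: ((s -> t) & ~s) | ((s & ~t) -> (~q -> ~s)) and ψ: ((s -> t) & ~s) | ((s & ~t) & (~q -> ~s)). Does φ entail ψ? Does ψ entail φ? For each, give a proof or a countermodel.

Not equivalent: only (⇐) holds.

(⇒) This fails. Under q = F, t = T, s = T, the left side is true but the right side is false.

(⇐) Assume the antecedent. If q is true, the consequent reduces to true regardless of the other variables. If q is false, the antecedent forces (q = F, t = F, s = F) or (q = F, t = T, s = F), and the consequent holds there. Either way the consequent holds.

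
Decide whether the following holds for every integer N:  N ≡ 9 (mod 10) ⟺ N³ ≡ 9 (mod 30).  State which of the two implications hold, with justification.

Not equivalent: only (⇐) holds.

(→) This fails: take N = 19. Then 19 ≡ 9 (mod 10), but 19³ = 6859 ≡ 19 (mod 30), not 9.

(←) Conversely, the residues r modulo 30 with r³ ≡ 9 (mod 30) are exactly {9}, and each is ≡ 9 (mod 10).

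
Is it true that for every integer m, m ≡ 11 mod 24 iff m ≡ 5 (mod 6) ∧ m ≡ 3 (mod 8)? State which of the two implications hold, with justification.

Forward direction. Suppose m ≡ 11 (mod 24); write m = 24j + 11. Since 6 ∣ 24, reducing mod 6 gives m ≡ 11 ≡ 5 (mod 6); since 8 ∣ 24, reducing mod 8 gives m ≡ 11 ≡ 3 (mod 8).

Converse. If m ≡ 5 (mod 6) and m ≡ 3 (mod 8), then by the Chinese remainder theorem m ≡ 11 (mod 24). This is exactly m ≡ 11 (mod 24).

The biconditional holds.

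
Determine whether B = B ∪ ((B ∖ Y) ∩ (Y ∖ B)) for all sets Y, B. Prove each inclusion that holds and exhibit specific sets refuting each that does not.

(⊆) Let x ∈ B. Then either x ∈ B and x ∉ Y; or x ∈ Y ∩ B. In each case x ∈ B ∪ ((B ∖ Y) ∩ (Y ∖ B)), so B ⊆ B ∪ ((B ∖ Y) ∩ (Y ∖ B)).

(⊇) Let x ∈ B ∪ ((B ∖ Y) ∩ (Y ∖ B)). Then either x ∈ B and x ∉ Y; or x ∈ Y ∩ B. In each case x ∈ B, so B ∪ ((B ∖ Y) ∩ (Y ∖ B)) ⊆ B.

The two sets are equal.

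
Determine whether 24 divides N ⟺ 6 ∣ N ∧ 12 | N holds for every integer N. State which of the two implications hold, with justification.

(⇒) If 24 ∣ N, write N = 24q. Since 24 = 4·6, N = 6·(4q), so 6 ∣ N; and since 24 = 2·12, N = 12·(2q), so 12 ∣ N.

(⇐) This fails: take N = 12. Both 6 ∣ 12 and 12 ∣ 12, yet 12 is not a multiple of 24 (since 12 = 0·24 + 12), so 24 ∤ 12.

Not equivalent: only (⇒) holds.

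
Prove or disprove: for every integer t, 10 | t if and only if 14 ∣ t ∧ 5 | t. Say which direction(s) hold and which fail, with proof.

(⇐) Suppose 14 ∣ t and 5 ∣ t. Any common multiple of 14 and 5 is a multiple of their lcm; here gcd(14, 5) = 1, so lcm(14, 5) = 14·5 = 70, so 70 ∣ t. Since 10 ∣ 70, it follows that 10 ∣ t.

(⇒) This fails: take t = 10. Certainly 10 ∣ 10, but 14 ∤ 10.

The forward direction fails; the converse holds.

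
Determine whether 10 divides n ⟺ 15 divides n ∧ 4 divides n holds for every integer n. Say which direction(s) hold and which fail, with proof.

[⇒] This fails: take n = 10. Certainly 10 ∣ 10, but 15 ∤ 10.

[⇐] Suppose 15 ∣ n and 4 ∣ n. Any common multiple of 15 and 4 is a multiple of their lcm; here gcd(15, 4) = 1, so lcm(15, 4) = 15·4 = 60, so 60 ∣ n. Since 10 ∣ 60, it follows that 10 ∣ n.

Not equivalent: only (⇐) holds.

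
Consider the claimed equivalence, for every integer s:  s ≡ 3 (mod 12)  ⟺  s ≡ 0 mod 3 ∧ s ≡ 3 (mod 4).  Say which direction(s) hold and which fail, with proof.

Both implications hold.

(⟸) If s ≡ 0 (mod 3) and s ≡ 3 (mod 4), then by the Chinese remainder theorem s ≡ 3 (mod 12). This is exactly s ≡ 3 (mod 12).

(⟹) Suppose s ≡ 3 (mod 12); write s = 12j + 3. Since 3 ∣ 12, reducing mod 3 gives s ≡ 3 ≡ 0 (mod 3); since 4 ∣ 12, reducing mod 4 gives s ≡ 3 (mod 4).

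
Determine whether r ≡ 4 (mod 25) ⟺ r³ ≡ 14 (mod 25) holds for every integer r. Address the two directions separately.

Equivalent; both directions hold.

[⇒] Suppose r ≡ 4 (mod 25). Write r = 25j + 4. Then (25j + 4)³ = 15625j³ + 7500j² + 1200j + 64 = 25(625j³ + 300j² + 48j + 2) + 14, so r³ ≡ 14 (mod 25).

[⇐] Conversely, suppose r³ ≡ 14 (mod 25). The only residue r in {0, …, 24} with r³ ≡ 14 (mod 25) is r = 4, so r ≡ 4 (mod 25).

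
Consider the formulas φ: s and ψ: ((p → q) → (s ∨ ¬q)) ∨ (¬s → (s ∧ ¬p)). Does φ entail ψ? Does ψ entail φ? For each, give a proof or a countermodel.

(←) This fails. Under q = F, p = F, s = F, the left side is false but the right side is true.

(→) Assume the antecedent. If q is true, the antecedent forces (q = T, p = F, s = T) or (q = T, p = T, s = T), and the consequent holds there. If q is false, the consequent reduces to true regardless of the other variables. Either way the consequent holds.

Only the forward implication holds.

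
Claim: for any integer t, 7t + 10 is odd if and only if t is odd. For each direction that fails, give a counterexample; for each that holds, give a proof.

(⇒) Suppose 7t + 10 is odd. Since 7 is odd, 7t and t have the same parity, so 7t + 10 ≡ t + 10 (mod 2). As 10 is even, 7t + 10 is odd exactly when t is odd. Thus t is odd.

(⇐) Conversely, suppose t is odd; write t = 2j + 1. Then 7t + 10 = 7·(2j + 1) + 10 = 2·7j + 17, which is odd.

The biconditional holds.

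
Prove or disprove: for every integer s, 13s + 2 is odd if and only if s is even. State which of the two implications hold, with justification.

Forward direction. This fails: s = 7 gives 13s + 2 = 93, which is odd, but 7 is odd, not even.

Converse. This also fails: s = 6 is even, but 13s + 2 = 80 is even, not odd.

Both directions fail.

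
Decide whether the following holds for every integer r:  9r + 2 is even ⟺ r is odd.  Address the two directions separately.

(⇒) fails and (⇐) fails.

(⇒) This fails: r = 6 gives 9r + 2 = 56, which is even, but 6 is even, not odd.

(⇐) This also fails: r = 3 is odd, but 9r + 2 = 29 is odd, not even.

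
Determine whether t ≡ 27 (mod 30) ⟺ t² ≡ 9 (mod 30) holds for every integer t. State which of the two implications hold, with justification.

The forward direction holds; the converse fails.

(→) Suppose t ≡ 27 (mod 30). Write t = 30j + 27. Then (30j + 27)² = 900j² + 1620j + 729 = 30(30j² + 54j + 24) + 9, so t² ≡ 9 (mod 30).

(←) This fails: take t = 3. Then 3² = 9 ≡ 9 (mod 30), yet 3 ≡ 3 (mod 30), not 27.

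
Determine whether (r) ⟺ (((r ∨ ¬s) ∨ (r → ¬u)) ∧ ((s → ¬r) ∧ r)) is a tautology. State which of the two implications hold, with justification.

Not equivalent: only (⇐) holds.

(→) This fails. Under s = T, u = F, r = T, the left side is true but the right side is false.

(←) Assume the antecedent. If s is true, the antecedent cannot hold. If s is false, the antecedent forces (s = F, u = F, r = T) or (s = F, u = T, r = T), and r holds there. Either way r holds.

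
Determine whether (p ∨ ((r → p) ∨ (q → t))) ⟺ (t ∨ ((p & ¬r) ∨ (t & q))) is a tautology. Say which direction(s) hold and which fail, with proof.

[⇒] This fails. Under r = F, q = F, t = F, p = F, the left side is true but the right side is false.

[⇐] Assume the antecedent. If t is true, p ∨ ((r → p) ∨ (q → t)) reduces to true regardless of the other variables. If t is false, the antecedent forces (r = F, q = F, t = F, p = T) or (r = F, q = T, t = F, p = T), and p ∨ ((r → p) ∨ (q → t)) holds there. Either way p ∨ ((r → p) ∨ (q → t)) holds.

Not equivalent: only (⇐) holds.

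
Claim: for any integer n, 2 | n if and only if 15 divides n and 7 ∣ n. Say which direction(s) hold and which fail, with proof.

(⇒) This fails: take n = 2. Certainly 2 ∣ 2, but 15 ∤ 2.

(⇐) This fails: take n = 105. Both 15 ∣ 105 and 7 ∣ 105, yet 105 is not a multiple of 2 (since 105 = 52·2 + 1), so 2 ∤ 105.

Neither implication holds.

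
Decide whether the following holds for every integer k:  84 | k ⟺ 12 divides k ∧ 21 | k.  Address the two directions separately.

(⟹) If 84 ∣ k, write k = 84q. Since 84 = 7·12, k = 12·(7q), so 12 ∣ k; and since 84 = 4·21, k = 21·(4q), so 21 ∣ k.

(⟸) Suppose 12 ∣ k and 21 ∣ k. Any common multiple of 12 and 21 is a multiple of their lcm; here lcm(12, 21) = 12·21/gcd(12, 21) = 252/3 = 84, so 84 ∣ k.

Both directions hold; the statement is true.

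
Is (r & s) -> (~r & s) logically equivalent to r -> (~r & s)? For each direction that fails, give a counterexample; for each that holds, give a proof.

Only the reverse direction holds.

(←) Assume the antecedent. If s is true, the antecedent forces (s = T, r = F), and (r & s) -> (~r & s) holds there. If s is false, (r & s) -> (~r & s) reduces to true regardless of the other variables. Either way (r & s) -> (~r & s) holds.

(→) This fails. Under s = F, r = T, the left side is true but the right side is false.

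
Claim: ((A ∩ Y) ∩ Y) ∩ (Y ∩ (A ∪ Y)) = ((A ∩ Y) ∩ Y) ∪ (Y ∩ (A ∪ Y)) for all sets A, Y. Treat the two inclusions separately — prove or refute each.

(⟹) Let x ∈ ((A ∩ Y) ∩ Y) ∩ (Y ∩ (A ∪ Y)). Then x ∈ A ∩ Y, from which x ∈ ((A ∩ Y) ∩ Y) ∪ (Y ∩ (A ∪ Y)).

(⟸) This inclusion fails. Take A = ∅, Y = {1}; then 1 ∈ ((A ∩ Y) ∩ Y) ∪ (Y ∩ (A ∪ Y)) but 1 ∉ ((A ∩ Y) ∩ Y) ∩ (Y ∩ (A ∪ Y)).

(⊆) holds; (⊇) fails.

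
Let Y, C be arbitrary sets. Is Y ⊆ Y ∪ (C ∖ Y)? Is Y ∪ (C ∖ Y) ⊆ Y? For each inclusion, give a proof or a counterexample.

(⊆) Let x ∈ Y. Then either x ∈ Y and x ∉ C; or x ∈ Y ∩ C. In each case x ∈ Y ∪ (C ∖ Y), so Y ⊆ Y ∪ (C ∖ Y).

(⊇) This inclusion fails. Take Y = ∅, C = {1}; then 1 ∈ Y ∪ (C ∖ Y) but 1 ∉ Y.

Only the forward inclusion holds.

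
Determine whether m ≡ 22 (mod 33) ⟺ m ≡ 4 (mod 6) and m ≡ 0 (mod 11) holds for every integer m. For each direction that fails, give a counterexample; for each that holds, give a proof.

Forward direction. This fails: m = 55 gives 55 ≡ 22 (mod 33) but 55 ≡ 1 (mod 6), so the conjunction on the right does not hold.

Converse. If m ≡ 4 (mod 6) and m ≡ 0 (mod 11), then by the Chinese remainder theorem m ≡ 22 (mod 66). Since 22 ≡ 22 (mod 33) and 33 ∣ 66, we get m ≡ 22 (mod 33).

Not equivalent: only (⇐) holds.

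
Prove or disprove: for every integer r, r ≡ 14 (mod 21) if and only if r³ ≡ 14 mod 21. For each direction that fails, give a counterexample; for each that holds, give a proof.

Converse. Suppose r³ ≡ 14 (mod 21). The only residue r in {0, …, 20} with r³ ≡ 14 (mod 21) is r = 14, so r ≡ 14 (mod 21).

Forward direction. Suppose r ≡ 14 (mod 21). Write r = 21j + 14. Then (21j + 14)³ = 9261j³ + 18522j² + 12348j + 2744 = 21(441j³ + 882j² + 588j + 130) + 14, so r³ ≡ 14 (mod 21).

Equivalent; both directions hold.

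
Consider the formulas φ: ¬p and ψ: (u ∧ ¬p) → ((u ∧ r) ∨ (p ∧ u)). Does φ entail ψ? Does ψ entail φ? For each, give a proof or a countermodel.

Forward direction. This fails. Under u = T, p = F, r = F, the left side is true but the right side is false.

Converse. This fails. Under u = F, p = T, r = F, the left side is false but the right side is true.

Neither implication holds.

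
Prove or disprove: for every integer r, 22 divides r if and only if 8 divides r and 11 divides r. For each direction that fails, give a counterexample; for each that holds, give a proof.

Not equivalent: only (⇐) holds.

[⇒] This fails: take r = 22. Certainly 22 ∣ 22, but 8 ∤ 22.

[⇐] Suppose 8 ∣ r and 11 ∣ r. Any common multiple of 8 and 11 is a multiple of their lcm; here gcd(8, 11) = 1, so lcm(8, 11) = 8·11 = 88, so 88 ∣ r. Since 22 ∣ 88, it follows that 22 ∣ r.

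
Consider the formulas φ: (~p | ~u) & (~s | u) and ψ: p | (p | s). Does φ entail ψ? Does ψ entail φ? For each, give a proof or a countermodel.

Neither implication holds.

(⟹) This fails. Under p = F, s = F, u = F, the left side is true but the right side is false.

(⟸) This fails. Under p = F, s = T, u = F, the left side is false but the right side is true.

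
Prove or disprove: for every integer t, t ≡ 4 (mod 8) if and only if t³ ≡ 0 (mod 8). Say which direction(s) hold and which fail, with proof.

Only the forward direction holds.

Forward direction. Suppose t ≡ 4 (mod 8). Write t = 8j + 4. Then (8j + 4)³ = 512j³ + 768j² + 384j + 64 = 8(64j³ + 96j² + 48j + 8) + 0, so t³ ≡ 0 (mod 8).

Converse. This fails: take t = 0. Then 0³ = 0 ≡ 0 (mod 8), yet 0 ≡ 0 (mod 8), not 4.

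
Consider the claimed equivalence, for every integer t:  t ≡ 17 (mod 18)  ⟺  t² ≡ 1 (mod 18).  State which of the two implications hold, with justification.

(⇒) Suppose t ≡ 17 (mod 18). Write t = 18j + 17. Then (18j + 17)² = 324j² + 612j + 289 = 18(18j² + 34j + 16) + 1, so t² ≡ 1 (mod 18).

(⇐) This fails: take t = 1. Then 1² = 1 ≡ 1 (mod 18), yet 1 ≡ 1 (mod 18), not 17.

Only the forward implication holds.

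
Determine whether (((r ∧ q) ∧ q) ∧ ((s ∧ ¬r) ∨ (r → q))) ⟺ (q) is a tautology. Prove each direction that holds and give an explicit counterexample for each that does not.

Only the forward direction holds.

(⇒) Assume the antecedent. If q is true, q reduces to true regardless of the other variables. If q is false, the antecedent cannot hold. Either way q holds.

(⇐) This fails. Under q = T, r = F, s = F, the left side is false but the right side is true.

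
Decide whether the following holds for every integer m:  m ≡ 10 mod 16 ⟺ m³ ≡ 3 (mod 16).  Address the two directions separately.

Forward direction. This fails: take m = 10. Then 10 ≡ 10 (mod 16), but 10³ = 1000 ≡ 8 (mod 16), not 3.

Converse. This fails: take m = 11. Then 11³ = 1331 ≡ 3 (mod 16), yet 11 ≡ 11 (mod 16), not 10.

(⇒) fails and (⇐) fails.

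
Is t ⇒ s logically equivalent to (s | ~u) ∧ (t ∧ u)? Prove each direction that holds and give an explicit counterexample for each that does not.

(⇐) Assume the antecedent. If u is true, the antecedent forces (u = T, t = T, s = T), and t ⇒ s holds there. If u is false, the antecedent cannot hold. Either way t ⇒ s holds.

(⇒) This fails. Under u = F, t = F, s = F, the left side is true but the right side is false.

(⇒) fails; (⇐) holds.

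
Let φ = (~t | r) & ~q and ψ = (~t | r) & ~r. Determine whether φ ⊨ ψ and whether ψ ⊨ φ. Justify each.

(→) This fails. Under r = T, t = F, q = F, the left side is true but the right side is false.

(←) This fails. Under r = F, t = F, q = T, the left side is false but the right side is true.

Neither implication holds.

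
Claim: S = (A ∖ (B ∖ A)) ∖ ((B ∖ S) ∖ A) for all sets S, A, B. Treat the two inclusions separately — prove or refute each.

Forward inclusion. This inclusion fails. Take S = {1}, A = ∅, B = ∅; then 1 ∈ S but 1 ∉ (A ∖ (B ∖ A)) ∖ ((B ∖ S) ∖ A).

Reverse inclusion. This inclusion fails. Take S = ∅, A = {1}, B = ∅; then 1 ∈ (A ∖ (B ∖ A)) ∖ ((B ∖ S) ∖ A) but 1 ∉ S.

(⊆) fails and (⊇) fails.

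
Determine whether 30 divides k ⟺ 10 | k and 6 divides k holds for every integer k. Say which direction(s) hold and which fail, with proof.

[⇒] If 30 ∣ k, write k = 30q. Since 30 = 3·10, k = 10·(3q), so 10 ∣ k; and since 30 = 5·6, k = 6·(5q), so 6 ∣ k.

[⇐] Suppose 10 ∣ k and 6 ∣ k. Any common multiple of 10 and 6 is a multiple of their lcm; here lcm(10, 6) = 10·6/gcd(10, 6) = 60/2 = 30, so 30 ∣ k.

The biconditional holds.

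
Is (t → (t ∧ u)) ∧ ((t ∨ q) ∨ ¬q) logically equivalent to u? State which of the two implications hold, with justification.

Only the reverse direction holds.

Forward direction. This fails. Under u = F, q = F, t = F, the left side is true but the right side is false.

Converse. Assume the antecedent. If u is true, (t → (t ∧ u)) ∧ ((t ∨ q) ∨ ¬q) reduces to true regardless of the other variables. If u is false, the antecedent cannot hold. Either way (t → (t ∧ u)) ∧ ((t ∨ q) ∨ ¬q) holds.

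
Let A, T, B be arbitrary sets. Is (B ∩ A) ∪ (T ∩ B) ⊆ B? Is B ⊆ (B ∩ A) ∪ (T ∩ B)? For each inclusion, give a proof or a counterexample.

The sets are not equal: only the forward inclusion holds.

(⊇) This inclusion fails. Take A = ∅, T = ∅, B = {1}; then 1 ∈ B but 1 ∉ (B ∩ A) ∪ (T ∩ B).

(⊆) Let x ∈ (B ∩ A) ∪ (T ∩ B). Then either x ∈ A ∩ B and x ∉ T; or x ∈ T ∩ B and x ∉ A; or x ∈ A ∩ T ∩ B. In each case x ∈ B, so (B ∩ A) ∪ (T ∩ B) ⊆ B.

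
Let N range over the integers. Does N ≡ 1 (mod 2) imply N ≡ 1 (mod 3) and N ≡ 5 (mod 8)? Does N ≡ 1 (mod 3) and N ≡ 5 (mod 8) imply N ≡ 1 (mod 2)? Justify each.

The forward direction fails; the converse holds.

[⇐] If N ≡ 1 (mod 3) and N ≡ 5 (mod 8), then by the Chinese remainder theorem N ≡ 13 (mod 24). Since 13 ≡ 1 (mod 2) and 2 ∣ 24, we get N ≡ 1 (mod 2).

[⇒] This fails: N = 1 gives 1 ≡ 1 (mod 2) but 1 ≡ 1 (mod 8), so the conjunction on the right does not hold.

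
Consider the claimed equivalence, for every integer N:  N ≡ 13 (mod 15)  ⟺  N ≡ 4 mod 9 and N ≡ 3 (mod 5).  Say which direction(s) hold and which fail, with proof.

(⟹) This fails: N = 43 gives 43 ≡ 13 (mod 15) but 43 ≡ 7 (mod 9), so the conjunction on the right does not hold.

(⟸) Conversely, if N ≡ 4 (mod 9) and N ≡ 3 (mod 5), then by the Chinese remainder theorem N ≡ 13 (mod 45). Since 13 ≡ 13 (mod 15) and 15 ∣ 45, we get N ≡ 13 (mod 15).

Not equivalent: only (⇐) holds.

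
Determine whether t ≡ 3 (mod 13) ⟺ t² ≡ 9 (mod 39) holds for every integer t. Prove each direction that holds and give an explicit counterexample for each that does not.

(→) This fails: take t = 16. Then 16 ≡ 3 (mod 13), but 16² = 256 ≡ 22 (mod 39), not 9.

(←) This fails: take t = 36. Then 36² = 1296 ≡ 9 (mod 39), yet 36 ≡ 10 (mod 13), not 3.

(⇒) fails and (⇐) fails.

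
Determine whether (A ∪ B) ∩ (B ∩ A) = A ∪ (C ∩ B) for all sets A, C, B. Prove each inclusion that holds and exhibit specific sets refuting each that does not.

Only the forward inclusion holds.

(⟹) Let x ∈ (A ∪ B) ∩ (B ∩ A). Then either x ∈ A ∩ B and x ∉ C; or x ∈ A ∩ C ∩ B. In each case x ∈ A ∪ (C ∩ B), so (A ∪ B) ∩ (B ∩ A) ⊆ A ∪ (C ∩ B).

(⟸) This inclusion fails. Take A = {1}, C = ∅, B = ∅; then 1 ∈ A ∪ (C ∩ B) but 1 ∉ (A ∪ B) ∩ (B ∩ A).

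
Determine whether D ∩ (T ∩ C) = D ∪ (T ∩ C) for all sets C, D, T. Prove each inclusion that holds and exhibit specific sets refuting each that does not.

(⊆) Let x ∈ D ∩ (T ∩ C). Then x ∈ C ∩ D ∩ T, from which x ∈ D ∪ (T ∩ C).

(⊇) This inclusion fails. Take C = ∅, D = {1}, T = ∅; then 1 ∈ D ∪ (T ∩ C) but 1 ∉ D ∩ (T ∩ C).

The sets are not equal: only the forward inclusion holds.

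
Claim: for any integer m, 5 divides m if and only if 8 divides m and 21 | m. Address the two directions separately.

Neither implication holds.

Forward direction. This fails: take m = 5. Certainly 5 ∣ 5, but 8 ∤ 5.

Converse. This fails: take m = 168. Both 8 ∣ 168 and 21 ∣ 168, yet 168 is not a multiple of 5 (since 168 = 33·5 + 3), so 5 ∤ 168.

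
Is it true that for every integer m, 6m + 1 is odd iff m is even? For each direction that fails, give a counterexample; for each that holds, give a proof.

Only the reverse direction holds.

Forward direction. This fails: take m = 1. Then 6m + 1 = 7, which is odd, yet m = 1 is odd, not even.

Converse. Suppose m is even. Since 6 is even, 6m is even for every m, so 6m + 1 has the same parity as 1, which is odd. Hence 6m + 1 is odd.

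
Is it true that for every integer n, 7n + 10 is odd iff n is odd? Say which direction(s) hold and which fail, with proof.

[⇒] Suppose 7n + 10 is odd. Since 7 is odd, 7n and n have the same parity, so 7n + 10 ≡ n + 10 (mod 2). As 10 is even, 7n + 10 is odd exactly when n is odd. Thus n is odd.

[⇐] Conversely, suppose n is odd; write n = 2j + 1. Then 7n + 10 = 7·(2j + 1) + 10 = 2·7j + 17, which is odd.

Equivalent; both directions hold.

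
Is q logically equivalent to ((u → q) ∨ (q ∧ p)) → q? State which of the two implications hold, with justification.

(→) Assume the antecedent. If u is true, ((u → q) ∨ (q ∧ p)) → q reduces to true regardless of the other variables. If u is false, the antecedent forces (u = F, p = F, q = T) or (u = F, p = T, q = T), and ((u → q) ∨ (q ∧ p)) → q holds there. Either way ((u → q) ∨ (q ∧ p)) → q holds.

(←) This fails. Under u = T, p = F, q = F, the left side is false but the right side is true.

Only the forward implication holds.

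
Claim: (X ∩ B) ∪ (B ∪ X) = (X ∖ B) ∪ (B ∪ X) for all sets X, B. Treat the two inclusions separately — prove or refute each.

The two sets are equal.

(⟹) Let x ∈ (X ∩ B) ∪ (B ∪ X). Then either x ∈ X and x ∉ B; or x ∈ B and x ∉ X; or x ∈ X ∩ B. In each case x ∈ (X ∖ B) ∪ (B ∪ X), so (X ∩ B) ∪ (B ∪ X) ⊆ (X ∖ B) ∪ (B ∪ X).

(⟸) Let x ∈ (X ∖ B) ∪ (B ∪ X). Then either x ∈ X and x ∉ B; or x ∈ B and x ∉ X; or x ∈ X ∩ B. In each case x ∈ (X ∩ B) ∪ (B ∪ X), so (X ∖ B) ∪ (B ∪ X) ⊆ (X ∩ B) ∪ (B ∪ X).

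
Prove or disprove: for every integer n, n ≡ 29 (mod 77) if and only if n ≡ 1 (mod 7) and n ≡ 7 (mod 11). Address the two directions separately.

(→) Suppose n ≡ 29 (mod 77); write n = 77j + 29. Since 7 ∣ 77, reducing mod 7 gives n ≡ 29 ≡ 1 (mod 7); since 11 ∣ 77, reducing mod 11 gives n ≡ 29 ≡ 7 (mod 11).

(←) Conversely, if n ≡ 1 (mod 7) and n ≡ 7 (mod 11), then by the Chinese remainder theorem n ≡ 29 (mod 77). This is exactly n ≡ 29 (mod 77).

Both directions hold; the statement is true.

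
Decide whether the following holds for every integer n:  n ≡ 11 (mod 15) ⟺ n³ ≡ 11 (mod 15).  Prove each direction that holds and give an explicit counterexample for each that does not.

Forward direction. Suppose n ≡ 11 (mod 15). Write n = 15j + 11. Then (15j + 11)³ = 3375j³ + 7425j² + 5445j + 1331 = 15(225j³ + 495j² + 363j + 88) + 11, so n³ ≡ 11 (mod 15).

Converse. Suppose n³ ≡ 11 (mod 15). The only residue r in {0, …, 14} with r³ ≡ 11 (mod 15) is r = 11, so n ≡ 11 (mod 15).

Both implications hold.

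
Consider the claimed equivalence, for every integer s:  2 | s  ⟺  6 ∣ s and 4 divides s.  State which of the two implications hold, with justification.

[⇒] This fails: take s = 2. Certainly 2 ∣ 2, but 6 ∤ 2.

[⇐] Suppose 6 ∣ s and 4 ∣ s. Any common multiple of 6 and 4 is a multiple of their lcm; here lcm(6, 4) = 6·4/gcd(6, 4) = 24/2 = 12, so 12 ∣ s. Since 2 ∣ 12, it follows that 2 ∣ s.

The forward direction fails; the converse holds.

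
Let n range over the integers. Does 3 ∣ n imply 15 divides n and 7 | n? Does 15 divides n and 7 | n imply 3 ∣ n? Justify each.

(⇒) fails; (⇐) holds.

(⟹) This fails: take n = 3. Certainly 3 ∣ 3, but 15 ∤ 3.

(⟸) Suppose 15 ∣ n and 7 ∣ n. Any common multiple of 15 and 7 is a multiple of their lcm; here gcd(15, 7) = 1, so lcm(15, 7) = 15·7 = 105, so 105 ∣ n. Since 3 ∣ 105, it follows that 3 ∣ n.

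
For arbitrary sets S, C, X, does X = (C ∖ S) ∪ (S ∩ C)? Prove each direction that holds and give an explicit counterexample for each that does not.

(⊆) This inclusion fails. Take S = ∅, C = ∅, X = {1}; then 1 ∈ X but 1 ∉ (C ∖ S) ∪ (S ∩ C).

(⊇) This inclusion fails. Take S = ∅, C = {1}, X = ∅; then 1 ∈ (C ∖ S) ∪ (S ∩ C) but 1 ∉ X.

(⊆) fails and (⊇) fails.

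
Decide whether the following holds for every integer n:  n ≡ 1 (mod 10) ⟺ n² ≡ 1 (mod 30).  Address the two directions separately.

(→) This fails: take n = 21. Then 21 ≡ 1 (mod 10), but 21² = 441 ≡ 21 (mod 30), not 1.

(←) This fails: take n = 19. Then 19² = 361 ≡ 1 (mod 30), yet 19 ≡ 9 (mod 10), not 1.

(⇒) fails and (⇐) fails.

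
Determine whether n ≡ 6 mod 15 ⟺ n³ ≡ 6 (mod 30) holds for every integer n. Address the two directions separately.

(→) This fails: take n = 21. Then 21 ≡ 6 (mod 15), but 21³ = 9261 ≡ 21 (mod 30), not 6.

(←) Conversely, the residues r modulo 30 with r³ ≡ 6 (mod 30) are exactly {6}, and each is ≡ 6 (mod 15).

Only the converse holds.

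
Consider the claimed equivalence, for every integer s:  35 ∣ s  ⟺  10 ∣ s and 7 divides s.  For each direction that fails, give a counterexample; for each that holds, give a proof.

(⇐) Suppose 10 ∣ s and 7 ∣ s. Any common multiple of 10 and 7 is a multiple of their lcm; here gcd(10, 7) = 1, so lcm(10, 7) = 10·7 = 70, so 70 ∣ s. Since 35 ∣ 70, it follows that 35 ∣ s.

(⇒) This fails: take s = 35. Certainly 35 ∣ 35, but 10 ∤ 35.

(⇒) fails; (⇐) holds.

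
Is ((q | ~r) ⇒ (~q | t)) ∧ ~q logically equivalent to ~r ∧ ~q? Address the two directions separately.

(⇒) This fails. Under q = F, t = F, r = T, the left side is true but the right side is false.

(⇐) Assume the antecedent. If q is true, the antecedent cannot hold. If q is false, ((q | ~r) ⇒ (~q | t)) ∧ ~q reduces to true regardless of the other variables. Either way ((q | ~r) ⇒ (~q | t)) ∧ ~q holds.

Not equivalent: only (⇐) holds.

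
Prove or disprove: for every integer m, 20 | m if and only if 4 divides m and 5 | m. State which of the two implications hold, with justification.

Both directions hold.

Forward direction. If 20 ∣ m, write m = 20q. Since 20 = 5·4, m = 4·(5q), so 4 ∣ m; and since 20 = 4·5, m = 5·(4q), so 5 ∣ m.

Converse. Suppose 4 ∣ m and 5 ∣ m. Any common multiple of 4 and 5 is a multiple of their lcm; here gcd(4, 5) = 1, so lcm(4, 5) = 4·5 = 20, so 20 ∣ m.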